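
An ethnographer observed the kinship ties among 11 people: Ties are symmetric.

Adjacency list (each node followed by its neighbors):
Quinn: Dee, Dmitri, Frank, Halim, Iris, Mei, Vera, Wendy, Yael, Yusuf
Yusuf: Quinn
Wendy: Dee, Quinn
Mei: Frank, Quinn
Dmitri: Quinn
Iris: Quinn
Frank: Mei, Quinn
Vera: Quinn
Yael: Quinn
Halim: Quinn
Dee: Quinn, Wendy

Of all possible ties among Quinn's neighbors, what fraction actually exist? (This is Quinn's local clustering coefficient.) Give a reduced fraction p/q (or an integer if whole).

Quinn's neighbors: Dee, Dmitri, Frank, Halim, Iris, Mei, Vera, Wendy, Yael, and Yusuf (k = 10).
Possible neighbor pairs: C(10,2) = 45. Edges among them: Dee–Wendy, Frank–Mei → e = 2.
Clustering(Quinn) = 2/45.

2/45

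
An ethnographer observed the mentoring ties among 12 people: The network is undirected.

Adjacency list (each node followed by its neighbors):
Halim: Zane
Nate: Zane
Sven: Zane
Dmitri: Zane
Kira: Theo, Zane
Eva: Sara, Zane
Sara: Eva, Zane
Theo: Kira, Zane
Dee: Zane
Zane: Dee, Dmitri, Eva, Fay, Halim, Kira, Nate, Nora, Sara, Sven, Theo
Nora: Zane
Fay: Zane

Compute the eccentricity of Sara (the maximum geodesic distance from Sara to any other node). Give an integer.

2

Distances from Sara: Dee:2, Dmitri:2, Eva:1, Fay:2, Halim:2, Kira:2, Nate:2, Nora:2, Sven:2, Theo:2, Zane:1.
The largest is 2 (to Fay, Sven, Halim, Nora, Nate, Dee, Kira, Dmitri, and Theo), so the eccentricity of Sara is 2.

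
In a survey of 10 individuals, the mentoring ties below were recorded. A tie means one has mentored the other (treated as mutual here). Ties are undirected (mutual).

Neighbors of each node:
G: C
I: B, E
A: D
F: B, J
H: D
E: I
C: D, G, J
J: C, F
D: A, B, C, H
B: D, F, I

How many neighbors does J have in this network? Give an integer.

2

J is directly tied to C and F. That is 2 neighbors, so the degree of J is 2.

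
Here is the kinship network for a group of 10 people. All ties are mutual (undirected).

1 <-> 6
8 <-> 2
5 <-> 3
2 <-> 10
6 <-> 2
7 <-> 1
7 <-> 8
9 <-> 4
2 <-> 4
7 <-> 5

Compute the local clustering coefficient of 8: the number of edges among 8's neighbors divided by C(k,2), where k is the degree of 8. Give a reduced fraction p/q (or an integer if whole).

0

8's neighbors: 2 and 7 (k = 2).
Possible neighbor pairs: C(2,2) = 1. Edges among them: none → e = 0.
Clustering(8) = 0/1.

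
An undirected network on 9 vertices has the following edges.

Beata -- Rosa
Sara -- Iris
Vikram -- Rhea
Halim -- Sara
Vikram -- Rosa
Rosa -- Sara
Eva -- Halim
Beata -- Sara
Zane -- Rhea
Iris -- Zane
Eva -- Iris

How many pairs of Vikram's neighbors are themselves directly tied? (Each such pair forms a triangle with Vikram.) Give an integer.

0

Vikram's neighbors are Rhea and Rosa, but none of them are tied to each other, so no triangle contains Vikram.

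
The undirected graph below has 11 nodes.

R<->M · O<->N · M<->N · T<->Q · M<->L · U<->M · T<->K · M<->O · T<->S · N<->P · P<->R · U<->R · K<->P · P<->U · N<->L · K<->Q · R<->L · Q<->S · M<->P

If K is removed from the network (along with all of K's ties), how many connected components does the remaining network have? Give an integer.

2

Without K, the remaining ties split the others into: {L, M, N, O, P, R, U}; {Q, S, T}.
That's 2 separate components.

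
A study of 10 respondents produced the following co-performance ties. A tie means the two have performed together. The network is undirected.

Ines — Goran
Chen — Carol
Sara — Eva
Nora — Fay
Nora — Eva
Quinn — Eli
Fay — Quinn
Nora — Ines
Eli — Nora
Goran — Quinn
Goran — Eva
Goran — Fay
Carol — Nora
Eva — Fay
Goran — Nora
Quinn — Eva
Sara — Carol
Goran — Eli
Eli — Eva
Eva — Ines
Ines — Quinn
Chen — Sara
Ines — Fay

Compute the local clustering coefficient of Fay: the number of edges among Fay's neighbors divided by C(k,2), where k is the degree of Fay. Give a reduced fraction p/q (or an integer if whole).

Fay's neighbors: Eva, Goran, Ines, Nora, and Quinn (k = 5).
Possible neighbor pairs: C(5,2) = 10. Edges among them: Eva–Goran, Eva–Ines, Eva–Nora, Eva–Quinn, Goran–Ines, Goran–Nora, Goran–Quinn, Ines–Nora, Ines–Quinn → e = 9.
Clustering(Fay) = 9/10.

9/10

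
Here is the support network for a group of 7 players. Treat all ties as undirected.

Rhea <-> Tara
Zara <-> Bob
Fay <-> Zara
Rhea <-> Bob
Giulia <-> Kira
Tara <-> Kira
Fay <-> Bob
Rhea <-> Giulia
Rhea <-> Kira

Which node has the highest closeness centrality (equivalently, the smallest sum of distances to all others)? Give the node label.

Farness (sum of distances to all others) for each node — Bob:9, Fay:13, Giulia:12, Kira:11, Rhea:8, Tara:12, Zara:13.
The smallest farness is 8, for Rhea, so Rhea has the highest closeness.

Rhea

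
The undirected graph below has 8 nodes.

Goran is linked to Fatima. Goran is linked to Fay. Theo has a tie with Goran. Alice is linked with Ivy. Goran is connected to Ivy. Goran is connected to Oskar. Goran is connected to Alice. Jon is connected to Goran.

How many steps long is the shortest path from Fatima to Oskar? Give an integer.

2

One shortest route is Fatima – Goran – Oskar, which uses 2 edges, and Fatima and Oskar are not directly tied, so nothing shorter exists. So d(Fatima,Oskar) = 2.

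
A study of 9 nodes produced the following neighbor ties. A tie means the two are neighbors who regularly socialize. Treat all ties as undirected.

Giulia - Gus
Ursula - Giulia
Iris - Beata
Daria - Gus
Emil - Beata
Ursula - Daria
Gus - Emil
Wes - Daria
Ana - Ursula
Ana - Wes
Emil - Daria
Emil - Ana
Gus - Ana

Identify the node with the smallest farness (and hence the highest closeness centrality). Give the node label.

Emil

Farness (sum of distances to all others) for each node — Ana:13, Beata:17, Daria:13, Emil:12, Giulia:18, Gus:13, Iris:24, Ursula:16, Wes:18.
The smallest farness is 12, for Emil, so Emil has the highest closeness.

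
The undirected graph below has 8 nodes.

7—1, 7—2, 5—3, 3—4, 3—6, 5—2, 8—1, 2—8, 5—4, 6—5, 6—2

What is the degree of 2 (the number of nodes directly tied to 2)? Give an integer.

4

2 is directly tied to 5, 6, 7, and 8. That is 4 neighbors, so the degree of 2 is 4.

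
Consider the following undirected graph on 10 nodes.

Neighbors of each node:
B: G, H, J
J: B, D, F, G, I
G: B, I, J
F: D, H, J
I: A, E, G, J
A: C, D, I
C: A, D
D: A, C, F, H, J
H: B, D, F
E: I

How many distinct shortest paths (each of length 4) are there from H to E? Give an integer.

5

The shortest distance is 4. The length-4 paths are: H–B–J–I–E; H–D–J–I–E; H–F–J–I–E; H–D–A–I–E; H–B–G–I–E.
That gives 5 distinct shortest paths.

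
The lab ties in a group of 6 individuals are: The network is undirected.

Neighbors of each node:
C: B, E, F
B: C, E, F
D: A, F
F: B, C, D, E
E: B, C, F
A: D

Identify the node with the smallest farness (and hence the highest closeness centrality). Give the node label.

Farness (sum of distances to all others) for each node — A:12, B:8, C:8, D:8, E:8, F:6.
The smallest farness is 6, for F, so F has the highest closeness.

F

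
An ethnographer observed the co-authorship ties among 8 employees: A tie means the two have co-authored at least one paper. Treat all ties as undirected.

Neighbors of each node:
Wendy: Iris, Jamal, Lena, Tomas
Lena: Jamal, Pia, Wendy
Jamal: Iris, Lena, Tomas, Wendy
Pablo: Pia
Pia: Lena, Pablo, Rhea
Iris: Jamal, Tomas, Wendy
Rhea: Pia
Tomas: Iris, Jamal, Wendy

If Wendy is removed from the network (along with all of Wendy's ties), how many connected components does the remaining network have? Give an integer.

Wendy's neighbors (Iris, Jamal, Lena, and Tomas) remain reachable from one another through other ties, so the rest of the network stays in one piece.

1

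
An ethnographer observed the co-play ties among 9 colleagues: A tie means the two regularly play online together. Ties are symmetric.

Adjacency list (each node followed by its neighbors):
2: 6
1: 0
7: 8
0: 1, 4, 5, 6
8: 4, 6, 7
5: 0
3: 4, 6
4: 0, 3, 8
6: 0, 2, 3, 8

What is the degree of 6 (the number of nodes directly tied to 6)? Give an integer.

4

6 is directly tied to 0, 2, 3, and 8. That is 4 neighbors, so the degree of 6 is 4.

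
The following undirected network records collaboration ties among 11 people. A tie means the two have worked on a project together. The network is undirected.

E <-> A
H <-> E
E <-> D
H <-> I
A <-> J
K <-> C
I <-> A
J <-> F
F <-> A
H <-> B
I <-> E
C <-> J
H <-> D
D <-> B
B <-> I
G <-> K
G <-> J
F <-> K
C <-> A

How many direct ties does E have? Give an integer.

E is directly tied to A, D, H, and I. That is 4 neighbors, so the degree of E is 4.

4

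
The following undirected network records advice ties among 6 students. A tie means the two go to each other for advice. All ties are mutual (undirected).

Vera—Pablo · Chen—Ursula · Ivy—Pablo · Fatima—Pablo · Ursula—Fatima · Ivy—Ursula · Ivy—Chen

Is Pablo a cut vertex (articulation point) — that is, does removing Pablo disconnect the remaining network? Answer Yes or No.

Removing Pablo leaves {Chen, Fatima, Ivy, and Ursula} with no path to {Vera}, so the network splits into 2 components. Pablo is a cut vertex.

Yes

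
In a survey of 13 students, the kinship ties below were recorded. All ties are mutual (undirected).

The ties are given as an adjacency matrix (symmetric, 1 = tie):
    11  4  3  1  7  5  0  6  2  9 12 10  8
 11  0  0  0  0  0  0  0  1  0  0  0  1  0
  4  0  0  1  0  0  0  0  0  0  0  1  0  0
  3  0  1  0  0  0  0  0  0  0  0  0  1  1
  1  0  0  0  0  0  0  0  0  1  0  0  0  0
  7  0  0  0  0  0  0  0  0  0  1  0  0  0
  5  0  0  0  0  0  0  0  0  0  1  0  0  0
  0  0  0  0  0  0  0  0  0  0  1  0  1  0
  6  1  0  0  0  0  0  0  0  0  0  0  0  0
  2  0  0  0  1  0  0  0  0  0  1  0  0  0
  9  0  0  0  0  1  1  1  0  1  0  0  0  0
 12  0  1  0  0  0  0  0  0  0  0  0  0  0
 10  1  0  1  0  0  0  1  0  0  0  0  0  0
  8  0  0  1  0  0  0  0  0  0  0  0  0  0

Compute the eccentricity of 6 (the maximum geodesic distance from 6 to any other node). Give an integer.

Distances from 6: 0:3, 1:6, 2:5, 3:3, 4:4, 5:5, 7:5, 8:4, 9:4, 10:2, 11:1, 12:5.
The largest is 6 (to 1), so the eccentricity of 6 is 6.

6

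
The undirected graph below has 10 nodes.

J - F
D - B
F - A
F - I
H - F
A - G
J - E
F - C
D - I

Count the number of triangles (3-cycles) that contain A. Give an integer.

0

A's neighbors are F and G, but none of them are tied to each other, so no triangle contains A.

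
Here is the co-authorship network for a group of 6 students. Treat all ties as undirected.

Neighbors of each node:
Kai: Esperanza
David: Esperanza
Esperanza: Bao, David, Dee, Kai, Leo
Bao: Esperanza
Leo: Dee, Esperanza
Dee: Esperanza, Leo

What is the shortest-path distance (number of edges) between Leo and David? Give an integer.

One shortest route is Leo – Esperanza – David, which uses 2 edges, and Leo and David are not directly tied, so nothing shorter exists. So d(Leo,David) = 2.

2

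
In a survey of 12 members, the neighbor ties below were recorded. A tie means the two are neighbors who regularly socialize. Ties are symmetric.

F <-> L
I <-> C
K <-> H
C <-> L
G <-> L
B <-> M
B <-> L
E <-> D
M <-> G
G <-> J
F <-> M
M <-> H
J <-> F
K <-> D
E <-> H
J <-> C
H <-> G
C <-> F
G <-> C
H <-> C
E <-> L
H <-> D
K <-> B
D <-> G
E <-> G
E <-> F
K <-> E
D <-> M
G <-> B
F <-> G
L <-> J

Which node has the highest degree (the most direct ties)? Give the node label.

Degrees — B:4, C:6, D:5, E:6, F:6, G:9, H:6, I:1, J:4, K:4, L:6, M:5.
The maximum is 9, attained only by G.

G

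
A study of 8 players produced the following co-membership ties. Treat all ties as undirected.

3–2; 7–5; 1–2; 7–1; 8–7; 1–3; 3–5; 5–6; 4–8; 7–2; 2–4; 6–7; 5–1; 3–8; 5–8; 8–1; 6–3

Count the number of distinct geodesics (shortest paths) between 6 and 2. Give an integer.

The shortest distance is 2. The length-2 paths are: 6–7–2; 6–3–2.
That gives 2 distinct shortest paths.

2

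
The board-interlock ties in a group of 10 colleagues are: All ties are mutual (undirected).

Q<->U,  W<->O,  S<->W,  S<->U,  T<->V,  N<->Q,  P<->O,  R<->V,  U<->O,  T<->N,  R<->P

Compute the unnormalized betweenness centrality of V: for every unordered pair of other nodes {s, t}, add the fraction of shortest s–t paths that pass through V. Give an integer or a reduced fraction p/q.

29/6

Pairs whose geodesics pass through V — T–W: 1/3; T–O: 1/2; T–P: 1; T–R: 1; N–P: 1/2; N–R: 1; Q–R: 1/2.
All other pairs contribute 0.
Summing the contributions gives betweenness(V) = 29/6.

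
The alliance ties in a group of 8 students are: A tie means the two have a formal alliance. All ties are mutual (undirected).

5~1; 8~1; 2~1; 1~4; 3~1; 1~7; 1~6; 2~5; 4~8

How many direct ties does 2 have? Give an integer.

2 is directly tied to 1 and 5. That is 2 neighbors, so the degree of 2 is 2.

2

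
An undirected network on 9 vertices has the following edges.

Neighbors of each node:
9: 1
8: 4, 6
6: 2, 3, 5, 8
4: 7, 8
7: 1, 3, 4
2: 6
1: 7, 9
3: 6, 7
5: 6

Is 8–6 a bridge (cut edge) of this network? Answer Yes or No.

No

Even without that edge, 8 still reaches 6 via 8 – 4 – 7 – 3 – 6, so the network stays connected. Not a bridge.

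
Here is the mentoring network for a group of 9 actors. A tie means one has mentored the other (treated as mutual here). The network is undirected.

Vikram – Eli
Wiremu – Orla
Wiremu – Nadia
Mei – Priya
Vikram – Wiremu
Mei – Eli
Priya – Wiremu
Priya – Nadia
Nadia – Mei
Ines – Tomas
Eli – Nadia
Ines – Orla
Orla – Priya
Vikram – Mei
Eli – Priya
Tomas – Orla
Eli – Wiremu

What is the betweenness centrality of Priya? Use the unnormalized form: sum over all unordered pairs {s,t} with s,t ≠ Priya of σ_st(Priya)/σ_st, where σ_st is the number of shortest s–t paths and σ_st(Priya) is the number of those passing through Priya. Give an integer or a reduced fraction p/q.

Pairs whose geodesics pass through Priya — Tomas–Eli: 1/2; Tomas–Mei: 1; Tomas–Nadia: 1/2; Ines–Eli: 1/2; Ines–Mei: 1; Ines–Nadia: 1/2; Orla–Eli: 1/2; Orla–Mei: 1; Orla–Nadia: 1/2; Wiremu–Mei: 1/4.
All other pairs contribute 0.
Summing the contributions gives betweenness(Priya) = 25/4.

25/4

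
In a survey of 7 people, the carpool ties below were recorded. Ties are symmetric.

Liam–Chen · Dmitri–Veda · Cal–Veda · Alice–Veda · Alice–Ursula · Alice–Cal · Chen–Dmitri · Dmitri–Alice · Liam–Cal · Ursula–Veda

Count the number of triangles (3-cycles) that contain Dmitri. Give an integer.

Dmitri's neighbors: Alice, Chen, and Veda.
Neighbor pairs that are themselves tied: Dmitri–Alice–Veda. Each forms one triangle with Dmitri, for 1 in total.

1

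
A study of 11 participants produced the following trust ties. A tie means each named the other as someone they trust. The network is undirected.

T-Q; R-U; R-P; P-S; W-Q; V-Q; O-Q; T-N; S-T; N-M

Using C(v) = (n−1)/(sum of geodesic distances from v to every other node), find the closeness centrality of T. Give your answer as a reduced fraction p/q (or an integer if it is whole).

1/2

Distances from T: M:2, N:1, O:2, P:2, Q:1, R:3, S:1, U:4, V:2, W:2. Sum = 20.
n = 11, so closeness = 10/20 = 1/2.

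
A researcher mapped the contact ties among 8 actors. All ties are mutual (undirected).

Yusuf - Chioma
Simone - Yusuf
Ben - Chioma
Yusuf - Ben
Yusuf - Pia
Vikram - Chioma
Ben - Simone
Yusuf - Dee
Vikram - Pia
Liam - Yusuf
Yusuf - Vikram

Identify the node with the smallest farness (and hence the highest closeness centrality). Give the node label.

Farness (sum of distances to all others) for each node — Ben:11, Chioma:11, Dee:13, Liam:13, Pia:12, Simone:12, Vikram:11, Yusuf:7.
The smallest farness is 7, for Yusuf, so Yusuf has the highest closeness.

Yusuf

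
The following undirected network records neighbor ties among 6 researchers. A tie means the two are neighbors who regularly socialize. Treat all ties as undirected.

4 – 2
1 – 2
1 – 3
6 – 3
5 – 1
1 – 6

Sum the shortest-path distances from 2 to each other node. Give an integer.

Distances from 2: 1:1, 3:2, 4:1, 5:2, 6:2.
Sum = 1 + 2 + 1 + 2 + 2 = 8.

8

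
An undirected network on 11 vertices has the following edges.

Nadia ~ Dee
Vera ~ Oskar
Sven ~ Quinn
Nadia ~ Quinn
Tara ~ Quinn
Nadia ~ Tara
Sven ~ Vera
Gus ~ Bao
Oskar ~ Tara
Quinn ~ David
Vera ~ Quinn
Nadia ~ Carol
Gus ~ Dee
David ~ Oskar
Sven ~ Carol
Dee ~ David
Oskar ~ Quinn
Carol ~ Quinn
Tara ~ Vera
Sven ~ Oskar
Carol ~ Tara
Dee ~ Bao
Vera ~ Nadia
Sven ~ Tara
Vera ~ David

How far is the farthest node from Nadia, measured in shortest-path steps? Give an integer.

2

Distances from Nadia: Bao:2, Carol:1, David:2, Dee:1, Gus:2, Oskar:2, Quinn:1, Sven:2, Tara:1, Vera:1.
The largest is 2 (to Gus, Bao, David, Oskar, and Sven), so the eccentricity of Nadia is 2.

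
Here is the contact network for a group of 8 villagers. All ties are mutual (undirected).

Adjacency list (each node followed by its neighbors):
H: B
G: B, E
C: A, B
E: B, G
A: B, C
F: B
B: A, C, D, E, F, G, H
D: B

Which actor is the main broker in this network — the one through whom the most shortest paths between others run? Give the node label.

Unnormalized betweenness of each node: A:0, B:19, C:0, D:0, E:0, F:0, G:0, H:0.
B has the largest value, 19, making it the main broker — the node through which the most shortest paths run.

B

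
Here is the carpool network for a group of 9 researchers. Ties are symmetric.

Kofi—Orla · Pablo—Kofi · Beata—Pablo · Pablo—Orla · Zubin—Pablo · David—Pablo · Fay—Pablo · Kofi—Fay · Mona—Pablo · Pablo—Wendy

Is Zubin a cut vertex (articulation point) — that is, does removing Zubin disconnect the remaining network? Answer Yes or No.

Even without Zubin, every remaining node can still reach every other (the residual graph is connected), so Zubin is not a cut vertex.

No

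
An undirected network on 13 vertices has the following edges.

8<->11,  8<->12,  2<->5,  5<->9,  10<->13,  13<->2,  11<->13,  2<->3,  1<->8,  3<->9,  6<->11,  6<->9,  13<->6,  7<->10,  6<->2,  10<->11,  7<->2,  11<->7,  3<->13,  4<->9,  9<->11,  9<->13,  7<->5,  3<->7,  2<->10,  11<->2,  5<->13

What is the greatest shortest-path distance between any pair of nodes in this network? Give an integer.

Eccentricity of each node (its greatest distance to any other): 1:4, 2:3, 3:4, 4:4, 5:4, 6:3, 7:3, 8:3, 9:3, 10:3, 11:2, 12:4, 13:3.
The maximum eccentricity is 4, realized for instance by the pair 5–1 via 5 – 2 – 11 – 8 – 1. So the diameter is 4.

4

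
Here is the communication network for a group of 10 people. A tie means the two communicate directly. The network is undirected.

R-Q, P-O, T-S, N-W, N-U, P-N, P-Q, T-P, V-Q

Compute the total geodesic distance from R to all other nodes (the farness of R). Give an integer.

Distances from R: N:3, O:3, P:2, Q:1, S:4, T:3, U:4, V:2, W:4.
Sum = 3 + 3 + 2 + 1 + 4 + 3 + 4 + 2 + 4 = 26.

26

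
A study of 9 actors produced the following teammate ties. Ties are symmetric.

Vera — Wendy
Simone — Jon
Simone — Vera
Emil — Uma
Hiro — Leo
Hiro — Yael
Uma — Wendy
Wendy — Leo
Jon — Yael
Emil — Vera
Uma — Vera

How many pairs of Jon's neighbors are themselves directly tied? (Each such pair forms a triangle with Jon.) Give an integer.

0

Jon's neighbors are Simone and Yael, but none of them are tied to each other, so no triangle contains Jon.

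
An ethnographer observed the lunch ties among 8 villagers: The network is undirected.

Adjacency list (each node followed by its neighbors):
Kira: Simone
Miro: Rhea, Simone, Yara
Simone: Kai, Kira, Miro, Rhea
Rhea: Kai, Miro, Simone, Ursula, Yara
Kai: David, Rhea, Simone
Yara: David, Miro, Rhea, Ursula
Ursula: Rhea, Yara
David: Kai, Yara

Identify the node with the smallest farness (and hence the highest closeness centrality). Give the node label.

Rhea

Farness (sum of distances to all others) for each node — David:13, Kai:11, Kira:16, Miro:11, Rhea:9, Simone:10, Ursula:13, Yara:11.
The smallest farness is 9, for Rhea, so Rhea has the highest closeness.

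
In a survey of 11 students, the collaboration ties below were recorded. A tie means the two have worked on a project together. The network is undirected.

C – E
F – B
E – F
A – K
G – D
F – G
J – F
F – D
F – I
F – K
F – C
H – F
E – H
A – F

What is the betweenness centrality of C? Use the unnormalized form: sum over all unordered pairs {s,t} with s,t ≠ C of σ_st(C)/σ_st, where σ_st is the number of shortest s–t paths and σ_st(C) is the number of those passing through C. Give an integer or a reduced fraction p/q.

No shortest path between any pair of other nodes passes through C.
Summing the contributions gives betweenness(C) = 0.

0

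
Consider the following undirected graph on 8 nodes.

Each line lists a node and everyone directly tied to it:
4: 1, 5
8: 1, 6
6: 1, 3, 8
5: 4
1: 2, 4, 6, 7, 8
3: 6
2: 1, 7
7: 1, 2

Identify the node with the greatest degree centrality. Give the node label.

Degrees — 1:5, 2:2, 3:1, 4:2, 5:1, 6:3, 7:2, 8:2.
The maximum is 5, attained only by 1.

1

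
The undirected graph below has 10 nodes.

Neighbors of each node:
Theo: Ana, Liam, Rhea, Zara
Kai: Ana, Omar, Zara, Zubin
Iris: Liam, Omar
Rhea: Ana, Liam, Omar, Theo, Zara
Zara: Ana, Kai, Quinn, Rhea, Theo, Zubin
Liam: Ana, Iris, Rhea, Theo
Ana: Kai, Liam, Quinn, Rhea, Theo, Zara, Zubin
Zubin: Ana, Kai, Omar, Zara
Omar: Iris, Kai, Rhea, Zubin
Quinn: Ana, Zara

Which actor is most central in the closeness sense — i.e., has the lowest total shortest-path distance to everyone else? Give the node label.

Farness (sum of distances to all others) for each node — Ana:11, Iris:18, Kai:14, Liam:14, Omar:15, Quinn:18, Rhea:13, Theo:14, Zara:13, Zubin:14.
The smallest farness is 11, for Ana, so Ana has the highest closeness.

Ana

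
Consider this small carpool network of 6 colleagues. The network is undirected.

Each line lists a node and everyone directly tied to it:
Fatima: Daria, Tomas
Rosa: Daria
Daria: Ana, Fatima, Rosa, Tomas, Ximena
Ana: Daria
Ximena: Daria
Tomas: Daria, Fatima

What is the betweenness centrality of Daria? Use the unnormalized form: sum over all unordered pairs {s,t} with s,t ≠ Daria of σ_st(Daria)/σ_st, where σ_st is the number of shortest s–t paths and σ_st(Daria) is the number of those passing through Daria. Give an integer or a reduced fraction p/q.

Pairs whose geodesics pass through Daria — Tomas–Ximena: 1; Tomas–Ana: 1; Tomas–Rosa: 1; Fatima–Ximena: 1; Fatima–Ana: 1; Fatima–Rosa: 1; Ximena–Ana: 1; Ximena–Rosa: 1; Ana–Rosa: 1.
All other pairs contribute 0.
Summing the contributions gives betweenness(Daria) = 9.

9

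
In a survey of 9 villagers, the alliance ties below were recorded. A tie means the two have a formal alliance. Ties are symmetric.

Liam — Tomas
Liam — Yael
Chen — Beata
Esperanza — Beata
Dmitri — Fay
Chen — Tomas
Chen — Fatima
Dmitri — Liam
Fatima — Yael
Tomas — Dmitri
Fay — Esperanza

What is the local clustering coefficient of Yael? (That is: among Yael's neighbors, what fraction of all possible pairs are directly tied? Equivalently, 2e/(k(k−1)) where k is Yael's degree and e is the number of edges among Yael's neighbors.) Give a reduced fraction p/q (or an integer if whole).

0

Yael's neighbors: Fatima and Liam (k = 2).
Possible neighbor pairs: C(2,2) = 1. Edges among them: none → e = 0.
Clustering(Yael) = 0/1.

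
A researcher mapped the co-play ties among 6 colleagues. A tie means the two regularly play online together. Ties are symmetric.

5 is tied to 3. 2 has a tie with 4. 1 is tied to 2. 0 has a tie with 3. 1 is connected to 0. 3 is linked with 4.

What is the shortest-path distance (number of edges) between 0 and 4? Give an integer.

2

One shortest route is 0 – 3 – 4, which uses 2 edges, and 0 and 4 are not directly tied, so nothing shorter exists. So d(0,4) = 2.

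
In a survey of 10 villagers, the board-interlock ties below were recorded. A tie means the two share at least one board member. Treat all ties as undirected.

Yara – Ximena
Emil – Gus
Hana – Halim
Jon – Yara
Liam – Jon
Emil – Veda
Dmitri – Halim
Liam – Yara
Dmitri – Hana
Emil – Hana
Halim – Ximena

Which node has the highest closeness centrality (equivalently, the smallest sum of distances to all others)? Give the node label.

Farness (sum of distances to all others) for each node — Dmitri:23, Emil:24, Gus:32, Halim:19, Hana:20, Jon:32, Liam:32, Veda:32, Ximena:21, Yara:25.
The smallest farness is 19, for Halim, so Halim has the highest closeness.

Halim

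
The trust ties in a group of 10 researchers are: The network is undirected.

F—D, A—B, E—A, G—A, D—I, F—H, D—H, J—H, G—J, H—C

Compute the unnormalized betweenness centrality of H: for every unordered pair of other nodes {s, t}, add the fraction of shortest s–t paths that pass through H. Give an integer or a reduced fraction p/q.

23

Pairs whose geodesics pass through H — B–D: 1; B–F: 1; B–I: 1; B–C: 1; D–E: 1; D–J: 1; D–G: 1; D–C: 1; D–A: 1; E–F: 1; E–I: 1; E–C: 1; F–J: 1; F–G: 1 … (+9 more pairs).
All other pairs contribute 0.
Summing the contributions gives betweenness(H) = 23.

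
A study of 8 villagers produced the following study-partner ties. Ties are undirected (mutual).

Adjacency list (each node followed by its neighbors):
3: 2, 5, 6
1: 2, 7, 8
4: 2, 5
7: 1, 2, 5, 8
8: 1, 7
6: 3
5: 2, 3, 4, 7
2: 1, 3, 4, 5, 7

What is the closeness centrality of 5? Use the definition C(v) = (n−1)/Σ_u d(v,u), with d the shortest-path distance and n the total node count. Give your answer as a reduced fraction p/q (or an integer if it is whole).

7/10

Distances from 5: 1:2, 2:1, 3:1, 4:1, 6:2, 7:1, 8:2. Sum = 10.
n = 8, so closeness = 7/10.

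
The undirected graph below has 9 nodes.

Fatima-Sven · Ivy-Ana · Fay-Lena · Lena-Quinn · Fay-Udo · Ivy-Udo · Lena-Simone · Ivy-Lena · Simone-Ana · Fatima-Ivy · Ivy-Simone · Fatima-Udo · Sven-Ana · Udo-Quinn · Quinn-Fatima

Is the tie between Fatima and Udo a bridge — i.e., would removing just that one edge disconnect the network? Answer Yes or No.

No

Even without that edge, Fatima still reaches Udo via Fatima – Quinn – Udo, so the network stays connected. Not a bridge.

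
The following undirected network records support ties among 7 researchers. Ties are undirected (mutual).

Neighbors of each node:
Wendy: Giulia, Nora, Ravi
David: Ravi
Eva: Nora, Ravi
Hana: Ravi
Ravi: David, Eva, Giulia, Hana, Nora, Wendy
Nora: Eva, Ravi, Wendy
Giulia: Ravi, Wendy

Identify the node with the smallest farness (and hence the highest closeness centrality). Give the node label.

Farness (sum of distances to all others) for each node — David:11, Eva:10, Giulia:10, Hana:11, Nora:9, Ravi:6, Wendy:9.
The smallest farness is 6, for Ravi, so Ravi has the highest closeness.

Ravi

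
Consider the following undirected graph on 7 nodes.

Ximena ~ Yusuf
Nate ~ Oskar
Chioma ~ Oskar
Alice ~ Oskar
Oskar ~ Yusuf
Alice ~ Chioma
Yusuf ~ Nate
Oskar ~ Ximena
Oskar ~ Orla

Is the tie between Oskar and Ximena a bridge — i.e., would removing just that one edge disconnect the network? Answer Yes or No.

Even without that edge, Oskar still reaches Ximena via Oskar – Yusuf – Ximena, so the network stays connected. Not a bridge.

No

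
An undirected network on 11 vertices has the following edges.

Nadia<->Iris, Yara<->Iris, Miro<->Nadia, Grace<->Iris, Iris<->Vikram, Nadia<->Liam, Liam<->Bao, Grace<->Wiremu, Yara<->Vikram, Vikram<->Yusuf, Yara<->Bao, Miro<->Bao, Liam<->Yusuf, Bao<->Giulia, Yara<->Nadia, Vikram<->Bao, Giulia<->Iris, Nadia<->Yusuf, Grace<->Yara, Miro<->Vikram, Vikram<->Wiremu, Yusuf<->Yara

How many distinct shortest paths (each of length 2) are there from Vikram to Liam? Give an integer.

The shortest distance is 2. The length-2 paths are: Vikram–Yusuf–Liam; Vikram–Bao–Liam.
That gives 2 distinct shortest paths.

2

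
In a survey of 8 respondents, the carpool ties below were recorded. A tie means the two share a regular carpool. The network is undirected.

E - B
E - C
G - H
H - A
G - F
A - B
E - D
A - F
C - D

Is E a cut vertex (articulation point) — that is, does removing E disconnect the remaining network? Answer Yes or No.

Removing E leaves {C and D} with no path to {A, B, F, G, and H}, so the network splits into 2 components. E is a cut vertex.

Yes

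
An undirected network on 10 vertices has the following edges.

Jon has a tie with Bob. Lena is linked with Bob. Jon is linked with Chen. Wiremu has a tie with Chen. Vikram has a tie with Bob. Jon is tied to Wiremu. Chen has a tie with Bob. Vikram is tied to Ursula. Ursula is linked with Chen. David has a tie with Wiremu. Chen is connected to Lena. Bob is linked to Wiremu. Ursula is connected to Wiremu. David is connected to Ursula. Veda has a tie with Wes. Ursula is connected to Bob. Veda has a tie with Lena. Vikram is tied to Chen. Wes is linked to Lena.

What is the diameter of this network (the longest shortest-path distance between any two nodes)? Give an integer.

4

Eccentricity of each node (its greatest distance to any other): Bob:2, Chen:2, David:4, Jon:3, Lena:3, Ursula:3, Veda:4, Vikram:3, Wes:4, Wiremu:3.
The maximum eccentricity is 4, realized for instance by the pair Wes–David via Wes – Lena – Chen – Wiremu – David. So the diameter is 4.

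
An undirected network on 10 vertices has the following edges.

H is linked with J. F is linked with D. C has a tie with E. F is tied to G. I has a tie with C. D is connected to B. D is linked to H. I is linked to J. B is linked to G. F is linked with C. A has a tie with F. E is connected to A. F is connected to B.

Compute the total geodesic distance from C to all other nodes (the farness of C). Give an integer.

16

Distances from C: A:2, B:2, D:2, E:1, F:1, G:2, H:3, I:1, J:2.
Sum = 2 + 2 + 2 + 1 + 1 + 2 + 3 + 1 + 2 = 16.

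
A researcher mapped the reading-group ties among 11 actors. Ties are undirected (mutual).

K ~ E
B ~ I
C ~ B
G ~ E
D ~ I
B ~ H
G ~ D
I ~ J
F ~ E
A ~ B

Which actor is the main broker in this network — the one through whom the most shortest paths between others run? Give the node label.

Unnormalized betweenness of each node: A:0, B:24, C:0, D:24, E:17, F:0, G:21, H:0, I:29, J:0, K:0.
I has the largest value, 29, making it the main broker — the node through which the most shortest paths run.

I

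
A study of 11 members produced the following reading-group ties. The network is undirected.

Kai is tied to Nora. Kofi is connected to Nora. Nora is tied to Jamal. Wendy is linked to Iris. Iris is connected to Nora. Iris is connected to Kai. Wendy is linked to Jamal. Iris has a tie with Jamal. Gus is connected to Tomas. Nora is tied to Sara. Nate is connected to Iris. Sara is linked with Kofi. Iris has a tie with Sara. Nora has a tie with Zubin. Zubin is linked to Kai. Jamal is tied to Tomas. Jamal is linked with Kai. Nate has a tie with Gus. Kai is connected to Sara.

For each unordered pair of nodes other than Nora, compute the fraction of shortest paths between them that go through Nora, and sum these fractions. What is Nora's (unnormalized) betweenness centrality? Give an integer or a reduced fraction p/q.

10

Pairs whose geodesics pass through Nora — Gus–Kofi: 2/3; Gus–Zubin: 2/4; Tomas–Kofi: 1; Tomas–Zubin: 1/2; Tomas–Sara: 1/3; Nate–Kofi: 1/2; Nate–Zubin: 1/2; Kofi–Zubin: 1; Kofi–Iris: 1/2; Kofi–Wendy: 2/3; Kofi–Kai: 1/2; Kofi–Jamal: 1; Zubin–Iris: 1/2; Zubin–Sara: 1/2 … (+3 more pairs).
All other pairs contribute 0.
Summing the contributions gives betweenness(Nora) = 10.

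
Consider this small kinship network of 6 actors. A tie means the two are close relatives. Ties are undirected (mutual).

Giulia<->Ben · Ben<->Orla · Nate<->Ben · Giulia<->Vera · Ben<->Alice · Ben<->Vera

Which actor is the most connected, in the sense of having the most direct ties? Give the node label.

Ben

Degrees — Alice:1, Ben:5, Giulia:2, Nate:1, Orla:1, Vera:2.
The maximum is 5, attained only by Ben.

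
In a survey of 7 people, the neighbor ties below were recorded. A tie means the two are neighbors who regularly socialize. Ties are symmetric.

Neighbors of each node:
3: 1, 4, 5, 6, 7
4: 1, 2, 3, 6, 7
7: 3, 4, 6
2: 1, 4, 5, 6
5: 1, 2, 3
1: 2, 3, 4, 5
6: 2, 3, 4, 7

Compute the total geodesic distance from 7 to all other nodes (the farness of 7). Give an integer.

Distances from 7: 1:2, 2:2, 3:1, 4:1, 5:2, 6:1.
Sum = 2 + 2 + 1 + 1 + 2 + 1 = 9.

9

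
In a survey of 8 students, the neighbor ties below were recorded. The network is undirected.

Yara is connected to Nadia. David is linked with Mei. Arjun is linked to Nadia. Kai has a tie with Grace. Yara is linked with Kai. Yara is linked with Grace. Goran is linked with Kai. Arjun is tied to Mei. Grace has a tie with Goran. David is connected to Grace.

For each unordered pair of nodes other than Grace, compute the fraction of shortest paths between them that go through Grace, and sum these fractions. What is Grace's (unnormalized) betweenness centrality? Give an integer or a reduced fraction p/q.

Pairs whose geodesics pass through Grace — Arjun–Goran: 2/3; Kai–David: 1; Kai–Mei: 1; Yara–David: 1; Yara–Goran: 1/2; Yara–Mei: 1/2; Nadia–David: 1/2; Nadia–Goran: 1/2; David–Goran: 1; Goran–Mei: 1.
All other pairs contribute 0.
Summing the contributions gives betweenness(Grace) = 23/3.

23/3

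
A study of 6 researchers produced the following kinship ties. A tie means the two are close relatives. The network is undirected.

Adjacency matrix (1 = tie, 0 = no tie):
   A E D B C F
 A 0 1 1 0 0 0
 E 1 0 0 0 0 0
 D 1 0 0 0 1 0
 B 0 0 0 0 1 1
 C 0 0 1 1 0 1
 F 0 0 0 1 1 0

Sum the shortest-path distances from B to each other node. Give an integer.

Distances from B: A:3, C:1, D:2, E:4, F:1.
Sum = 3 + 1 + 2 + 4 + 1 = 11.

11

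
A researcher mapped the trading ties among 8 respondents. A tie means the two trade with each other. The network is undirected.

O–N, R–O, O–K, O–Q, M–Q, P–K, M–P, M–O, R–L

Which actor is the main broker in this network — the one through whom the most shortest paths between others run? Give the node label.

O

Unnormalized betweenness of each node: K:2, L:0, M:3, N:0, O:31/2, P:1/2, Q:0, R:6.
O has the largest value, 31/2, making it the main broker — the node through which the most shortest paths run.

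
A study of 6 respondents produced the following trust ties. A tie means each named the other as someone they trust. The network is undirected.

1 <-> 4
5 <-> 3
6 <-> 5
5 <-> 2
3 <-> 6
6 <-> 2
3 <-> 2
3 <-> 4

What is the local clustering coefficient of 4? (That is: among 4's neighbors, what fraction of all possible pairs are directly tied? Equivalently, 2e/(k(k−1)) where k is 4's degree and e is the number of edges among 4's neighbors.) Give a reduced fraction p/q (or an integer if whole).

0

4's neighbors: 1 and 3 (k = 2).
Possible neighbor pairs: C(2,2) = 1. Edges among them: none → e = 0.
Clustering(4) = 0/1.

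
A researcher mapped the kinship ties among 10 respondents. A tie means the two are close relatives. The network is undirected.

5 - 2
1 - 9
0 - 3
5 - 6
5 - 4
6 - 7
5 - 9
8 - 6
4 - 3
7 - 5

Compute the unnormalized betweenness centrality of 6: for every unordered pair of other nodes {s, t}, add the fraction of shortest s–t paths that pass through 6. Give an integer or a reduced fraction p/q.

Pairs whose geodesics pass through 6 — 1–8: 1; 0–8: 1; 3–8: 1; 9–8: 1; 5–8: 1; 4–8: 1; 7–8: 1; 2–8: 1.
All other pairs contribute 0.
Summing the contributions gives betweenness(6) = 8.

8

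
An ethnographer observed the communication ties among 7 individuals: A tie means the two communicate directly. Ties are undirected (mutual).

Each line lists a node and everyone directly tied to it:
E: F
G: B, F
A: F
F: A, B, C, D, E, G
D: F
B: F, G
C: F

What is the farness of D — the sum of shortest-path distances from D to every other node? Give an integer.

Distances from D: A:2, B:2, C:2, E:2, F:1, G:2.
Sum = 2 + 2 + 2 + 2 + 1 + 2 = 11.

11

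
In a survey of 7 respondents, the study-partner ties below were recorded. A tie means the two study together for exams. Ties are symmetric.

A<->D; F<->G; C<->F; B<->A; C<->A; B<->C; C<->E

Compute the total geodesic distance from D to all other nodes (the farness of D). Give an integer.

15

Distances from D: A:1, B:2, C:2, E:3, F:3, G:4.
Sum = 1 + 2 + 2 + 3 + 3 + 4 = 15.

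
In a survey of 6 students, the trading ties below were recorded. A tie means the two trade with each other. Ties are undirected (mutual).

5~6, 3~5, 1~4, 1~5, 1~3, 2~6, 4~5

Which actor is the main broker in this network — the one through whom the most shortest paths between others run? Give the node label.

5

Unnormalized betweenness of each node: 1:1/2, 2:0, 3:0, 4:0, 5:13/2, 6:4.
5 has the largest value, 13/2, making it the main broker — the node through which the most shortest paths run.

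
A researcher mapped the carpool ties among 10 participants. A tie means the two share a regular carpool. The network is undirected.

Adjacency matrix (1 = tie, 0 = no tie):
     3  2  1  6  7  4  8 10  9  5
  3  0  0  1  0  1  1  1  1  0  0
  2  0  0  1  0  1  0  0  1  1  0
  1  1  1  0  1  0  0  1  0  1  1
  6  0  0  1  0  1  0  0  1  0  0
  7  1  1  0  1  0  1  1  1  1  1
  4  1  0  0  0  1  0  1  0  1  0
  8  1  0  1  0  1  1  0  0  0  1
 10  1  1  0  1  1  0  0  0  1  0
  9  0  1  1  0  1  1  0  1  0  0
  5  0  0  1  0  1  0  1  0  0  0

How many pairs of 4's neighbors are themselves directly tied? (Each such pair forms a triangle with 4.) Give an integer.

4

4's neighbors: 3, 7, 8, and 9.
Neighbor pairs that are themselves tied: 4–3–7; 4–3–8; 4–7–8; 4–7–9. Each forms one triangle with 4, for 4 in total.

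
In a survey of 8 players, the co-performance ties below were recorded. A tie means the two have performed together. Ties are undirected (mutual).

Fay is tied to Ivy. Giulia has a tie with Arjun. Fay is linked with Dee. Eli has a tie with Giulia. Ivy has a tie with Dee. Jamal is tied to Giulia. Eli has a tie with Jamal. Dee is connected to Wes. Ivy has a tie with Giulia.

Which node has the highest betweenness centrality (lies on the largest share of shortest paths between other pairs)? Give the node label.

Giulia

Unnormalized betweenness of each node: Arjun:0, Dee:6, Eli:0, Fay:0, Giulia:14, Ivy:12, Jamal:0, Wes:0.
Giulia has the largest value, 14, making it the main broker — the node through which the most shortest paths run.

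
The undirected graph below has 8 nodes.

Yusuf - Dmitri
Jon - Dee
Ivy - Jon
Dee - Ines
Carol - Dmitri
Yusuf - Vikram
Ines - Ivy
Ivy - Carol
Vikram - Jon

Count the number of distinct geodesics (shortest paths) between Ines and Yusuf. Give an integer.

The shortest distance is 4. The length-4 paths are: Ines–Ivy–Carol–Dmitri–Yusuf; Ines–Dee–Jon–Vikram–Yusuf; Ines–Ivy–Jon–Vikram–Yusuf.
That gives 3 distinct shortest paths.

3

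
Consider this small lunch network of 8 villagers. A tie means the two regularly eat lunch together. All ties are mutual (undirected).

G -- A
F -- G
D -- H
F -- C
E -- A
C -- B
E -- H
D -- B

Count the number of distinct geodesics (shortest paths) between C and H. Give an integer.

1

The shortest distance is 3, and the only length-3 path is C–B–D–H. So there is exactly 1 shortest path.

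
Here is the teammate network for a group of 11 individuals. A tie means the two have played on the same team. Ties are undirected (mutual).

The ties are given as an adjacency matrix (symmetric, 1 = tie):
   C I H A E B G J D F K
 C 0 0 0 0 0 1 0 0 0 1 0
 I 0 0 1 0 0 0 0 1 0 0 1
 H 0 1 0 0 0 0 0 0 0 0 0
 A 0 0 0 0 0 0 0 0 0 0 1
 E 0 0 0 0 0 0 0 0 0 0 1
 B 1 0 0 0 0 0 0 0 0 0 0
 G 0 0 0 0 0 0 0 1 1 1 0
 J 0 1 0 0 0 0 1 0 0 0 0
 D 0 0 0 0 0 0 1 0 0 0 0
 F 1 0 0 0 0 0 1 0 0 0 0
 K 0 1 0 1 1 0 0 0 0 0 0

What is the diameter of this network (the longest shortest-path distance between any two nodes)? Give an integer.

Eccentricity of each node (its greatest distance to any other): A:7, B:7, C:6, D:5, E:7, F:5, G:4, H:6, I:5, J:4, K:6.
The maximum eccentricity is 7, realized for instance by the pair A–B via A – K – I – J – G – F – C – B. So the diameter is 7.

7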